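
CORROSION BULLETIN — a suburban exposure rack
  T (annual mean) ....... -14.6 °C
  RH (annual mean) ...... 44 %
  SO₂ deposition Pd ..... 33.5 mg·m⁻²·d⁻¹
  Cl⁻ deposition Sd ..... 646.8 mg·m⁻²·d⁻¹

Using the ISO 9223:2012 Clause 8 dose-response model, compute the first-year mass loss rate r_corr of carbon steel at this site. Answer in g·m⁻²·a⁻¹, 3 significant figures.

carbon steel: T≤10 °C ⇒ hinge +0.150·(-14.6−10) = -3.6900
  Pd branch = 1.77·Pd^0.52·e^(0.02·RH+f) = 0.6617 μm/a
  Sd branch = 0.102·Sd^0.62·e^(0.033·RH+0.04·T) = 13.44 μm/a
  sum: 0.6617 + 13.44 → r_corr = 14.1 μm/a
Convert to mass loss: 14.1 μm/a × 7.85 g/cm³ = 110.7 g·m⁻²·a⁻¹

r_corr = 111 g·m⁻²·a⁻¹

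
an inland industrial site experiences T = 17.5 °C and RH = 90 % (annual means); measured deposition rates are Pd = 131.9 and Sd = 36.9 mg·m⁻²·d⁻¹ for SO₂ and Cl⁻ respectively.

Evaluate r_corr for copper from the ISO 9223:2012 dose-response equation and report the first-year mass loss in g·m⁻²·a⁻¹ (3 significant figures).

r_corr = 33.4 g·m⁻²·a⁻¹

copper: f(T) = -0.080·(T−10) [T>10 °C] = -0.6000
  SO₂ term: 0.0053·131.9^0.26·exp(0.059·90-0.6000) = 2.094
  Sd branch = 0.01025·Sd^0.27·e^(0.036·RH+0.049·T) = 1.634 μm/a
  r_corr = 2.094 + 1.634 = 3.729 μm/a
Convert to mass loss: 3.729 μm/a × 8.96 g/cm³ = 33.41 g·m⁻²·a⁻¹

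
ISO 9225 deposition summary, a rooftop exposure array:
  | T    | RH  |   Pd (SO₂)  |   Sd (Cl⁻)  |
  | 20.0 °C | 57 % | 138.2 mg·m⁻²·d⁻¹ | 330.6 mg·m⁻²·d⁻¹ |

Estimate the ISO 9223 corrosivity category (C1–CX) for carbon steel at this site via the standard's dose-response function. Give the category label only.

C5

carbon steel: temperature factor f = -0.054·(10.0) = -0.5400
  sulphur-dioxide contribution → 41.84 μm/a
  chloride contribution → 54.31 μm/a
  total first-year rate 96.16 μm/a
Category bounds: 80…200 μm/a bracket r_corr ⇒ C5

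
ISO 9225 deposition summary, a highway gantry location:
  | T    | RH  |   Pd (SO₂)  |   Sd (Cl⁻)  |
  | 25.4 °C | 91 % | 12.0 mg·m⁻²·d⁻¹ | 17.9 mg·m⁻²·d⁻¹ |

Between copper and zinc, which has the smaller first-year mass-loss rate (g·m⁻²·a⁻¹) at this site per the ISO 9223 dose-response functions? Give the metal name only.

zinc

copper: T>10 °C ⇒ hinge -0.080·(25.4−10) = -1.2320
  Pd branch = 0.0053·Pd^0.26·e^(0.059·RH+f) = 0.6332 μm/a
  Cl⁻ term: 0.01025·17.9^0.27·exp(0.036·91+0.049·25.4) = 2.052
  r_corr = 0.6332 + 2.052 = 2.686 μm/a
  mass loss = 2.686 μm/a × 8.96 g/cm³ = 24.06 g·m⁻²·a⁻¹
zinc: f(T) = -0.071·(T−10) [T>10 °C] = -1.0934
  SO₂ term: 0.0129·12.0^0.44·exp(0.046·91-1.0934) = 0.8483
  Sd branch = 0.0175·Sd^0.57·e^(0.008·RH+0.085·T) = 1.625 μm/a
  sum: 0.8483 + 1.625 → r_corr = 2.474 μm/a
  mass loss = 2.474 μm/a × 7.14 g/cm³ = 17.66 g·m⁻²·a⁻¹
Ordering by g·m⁻²·a⁻¹: copper (24.1) > zinc (17.7)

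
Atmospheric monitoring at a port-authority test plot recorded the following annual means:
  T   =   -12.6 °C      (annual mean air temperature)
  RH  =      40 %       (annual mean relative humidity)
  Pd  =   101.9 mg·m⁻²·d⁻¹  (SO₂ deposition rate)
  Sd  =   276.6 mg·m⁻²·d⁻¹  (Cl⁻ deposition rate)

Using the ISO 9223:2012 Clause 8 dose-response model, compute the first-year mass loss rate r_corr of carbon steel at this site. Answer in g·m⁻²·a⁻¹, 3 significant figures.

carbon steel: temperature factor f = +0.150·(-22.6) = -3.3900
  SO₂ term: 1.77·101.9^0.52·exp(0.02·40-3.3900) = 1.47
  Sd branch = 0.102·Sd^0.62·e^(0.033·RH+0.04·T) = 7.532 μm/a
  sum: 1.47 + 7.532 → r_corr = 9.003 μm/a
Convert to mass loss: 9.003 μm/a × 7.85 g/cm³ = 70.67 g·m⁻²·a⁻¹

r_corr = 70.7 g·m⁻²·a⁻¹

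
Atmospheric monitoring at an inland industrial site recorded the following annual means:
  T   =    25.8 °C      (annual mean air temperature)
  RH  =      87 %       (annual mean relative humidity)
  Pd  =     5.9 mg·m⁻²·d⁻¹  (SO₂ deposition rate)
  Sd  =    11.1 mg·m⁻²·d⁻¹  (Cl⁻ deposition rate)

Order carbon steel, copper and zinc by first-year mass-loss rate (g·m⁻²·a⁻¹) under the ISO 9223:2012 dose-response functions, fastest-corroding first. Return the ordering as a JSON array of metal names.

["carbon steel", "copper", "zinc"]

carbon steel: f(T) = -0.054·(T−10) [T>10 °C] = -0.8532
  SO₂ term: 1.77·5.9^0.52·exp(0.02·87-0.8532) = 10.81
  Sd branch = 0.102·Sd^0.62·e^(0.033·RH+0.04·T) = 22.48 μm/a
  sum: 10.81 + 22.48 → r_corr = 33.29 μm/a
  mass loss = 33.29 μm/a × 7.85 g/cm³ = 261.3 g·m⁻²·a⁻¹
copper: f(T) = -0.080·(T−10) [T>10 °C] = -1.2640
  SO₂ term: 0.0053·5.9^0.26·exp(0.059·87-1.2640) = 0.4027
  Sd branch = 0.01025·Sd^0.27·e^(0.036·RH+0.049·T) = 1.593 μm/a
  sum: 0.4027 + 1.593 → r_corr = 1.996 μm/a
  mass loss = 1.996 μm/a × 8.96 g/cm³ = 17.88 g·m⁻²·a⁻¹
zinc: temperature factor f = -0.071·(15.8) = -1.1218
  Pd branch = 0.0129·Pd^0.44·e^(0.046·RH+f) = 0.5019 μm/a
  Sd branch = 0.0175·Sd^0.57·e^(0.008·RH+0.085·T) = 1.24 μm/a
  sum: 0.5019 + 1.24 → r_corr = 1.742 μm/a
  mass loss = 1.742 μm/a × 7.14 g/cm³ = 12.44 g·m⁻²·a⁻¹
Ordering by g·m⁻²·a⁻¹: carbon steel (261) > copper (17.9) > zinc (12.4)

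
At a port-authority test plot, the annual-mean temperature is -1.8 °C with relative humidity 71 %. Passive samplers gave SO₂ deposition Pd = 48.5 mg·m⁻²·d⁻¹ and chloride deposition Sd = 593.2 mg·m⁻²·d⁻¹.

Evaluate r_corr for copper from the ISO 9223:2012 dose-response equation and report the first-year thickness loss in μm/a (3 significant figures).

copper: T≤10 °C ⇒ hinge +0.126·(-1.8−10) = -1.4868
  Pd branch = 0.0053·Pd^0.26·e^(0.059·RH+f) = 0.2168 μm/a
  Cl⁻ term: 0.01025·593.2^0.27·exp(0.036·71+0.049·-1.8) = 0.678
  sum: 0.2168 + 0.678 → r_corr = 0.8948 μm/a

r_corr = 0.895 μm/a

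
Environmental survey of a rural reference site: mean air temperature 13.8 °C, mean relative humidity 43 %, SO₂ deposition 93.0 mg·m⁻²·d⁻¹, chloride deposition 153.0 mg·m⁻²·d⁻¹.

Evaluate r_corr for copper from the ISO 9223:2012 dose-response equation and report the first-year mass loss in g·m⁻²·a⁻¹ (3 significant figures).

r_corr = 4.74 g·m⁻²·a⁻¹

copper: T>10 °C ⇒ hinge -0.080·(13.8−10) = -0.3040
  Pd branch = 0.0053·Pd^0.26·e^(0.059·RH+f) = 0.1606 μm/a
  Cl⁻ term: 0.01025·153.0^0.27·exp(0.036·43+0.049·13.8) = 0.3686
  sum: 0.1606 + 0.3686 → r_corr = 0.5292 μm/a
Convert to mass loss: 0.5292 μm/a × 8.96 g/cm³ = 4.742 g·m⁻²·a⁻¹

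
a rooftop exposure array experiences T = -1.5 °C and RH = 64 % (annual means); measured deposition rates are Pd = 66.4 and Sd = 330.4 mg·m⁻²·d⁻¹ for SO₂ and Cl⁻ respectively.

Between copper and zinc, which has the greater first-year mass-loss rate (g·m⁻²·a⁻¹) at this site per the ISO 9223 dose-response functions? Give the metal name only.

zinc

copper: f(T) = +0.126·(T−10) [T≤10 °C] = -1.4490
  sulphur-dioxide contribution → 0.1617 μm/a
  chloride contribution → 0.4566 μm/a
  ⇒ r_corr(copper) = 0.6183 μm/a
  mass loss = 0.6183 μm/a × 8.96 g/cm³ = 5.54 g·m⁻²·a⁻¹
zinc: temperature factor f = +0.038·(-11.5) = -0.4370
  sulphur-dioxide contribution → 1.003 μm/a
  chloride contribution → 0.7013 μm/a
  ⇒ r_corr(zinc) = 1.704 μm/a
  mass loss = 1.704 μm/a × 7.14 g/cm³ = 12.17 g·m⁻²·a⁻¹
Ordering by g·m⁻²·a⁻¹: zinc (12.2) > copper (5.54)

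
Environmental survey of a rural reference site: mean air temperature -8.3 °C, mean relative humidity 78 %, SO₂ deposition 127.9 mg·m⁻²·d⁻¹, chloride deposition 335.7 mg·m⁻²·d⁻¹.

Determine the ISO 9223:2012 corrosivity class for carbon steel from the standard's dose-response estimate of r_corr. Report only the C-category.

C3

carbon steel: f(T) = +0.150·(T−10) [T≤10 °C] = -2.7450
  SO₂ term: 1.77·127.9^0.52·exp(0.02·78-2.7450) = 6.744
  Sd branch = 0.102·Sd^0.62·e^(0.033·RH+0.04·T) = 35.35 μm/a
  sum: 6.744 + 35.35 → r_corr = 42.09 μm/a
ISO 9223 Table 2 (carbon steel): 25 < 42.1 ≤ 50 μm/a ⇒ C3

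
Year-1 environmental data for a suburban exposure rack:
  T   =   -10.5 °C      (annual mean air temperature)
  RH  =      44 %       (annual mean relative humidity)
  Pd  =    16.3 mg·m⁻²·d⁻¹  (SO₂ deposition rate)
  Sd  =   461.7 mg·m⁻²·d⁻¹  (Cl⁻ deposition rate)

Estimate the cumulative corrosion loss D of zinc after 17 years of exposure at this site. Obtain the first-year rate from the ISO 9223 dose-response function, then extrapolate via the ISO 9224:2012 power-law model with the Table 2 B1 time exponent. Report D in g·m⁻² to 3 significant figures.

D(17) = 35.0 g·m⁻²

zinc: T≤10 °C ⇒ hinge +0.038·(-10.5−10) = -0.7790
  Pd branch = 0.0129·Pd^0.44·e^(0.046·RH+f) = 0.153 μm/a
  Cl⁻ term: 0.0175·461.7^0.57·exp(0.008·44+0.085·-10.5) = 0.3365
  sum: 0.153 + 0.3365 → r_corr = 0.4895 μm/a
ISO 9224: D(t) = r_corr · t^b with b = 0.813 (zinc, B1)
  D(17) = 0.4895 × 17^0.813 = 0.4895 × 10.01 = 4.899 μm
  Mass loss = 4.899 μm × 7.14 g/cm³ = 34.98 g·m⁻²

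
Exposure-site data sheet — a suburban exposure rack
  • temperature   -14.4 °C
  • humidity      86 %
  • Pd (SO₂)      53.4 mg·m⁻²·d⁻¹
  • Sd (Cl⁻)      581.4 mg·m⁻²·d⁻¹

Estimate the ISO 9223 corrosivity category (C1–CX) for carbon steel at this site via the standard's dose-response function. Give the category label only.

C4

carbon steel: temperature factor f = +0.150·(-24.4) = -3.6600
  sulphur-dioxide contribution → 2.013 μm/a
  chloride contribution → 50.69 μm/a
  ⇒ r_corr(carbon steel) = 52.71 μm/a
Category bounds: 50…80 μm/a bracket r_corr ⇒ C4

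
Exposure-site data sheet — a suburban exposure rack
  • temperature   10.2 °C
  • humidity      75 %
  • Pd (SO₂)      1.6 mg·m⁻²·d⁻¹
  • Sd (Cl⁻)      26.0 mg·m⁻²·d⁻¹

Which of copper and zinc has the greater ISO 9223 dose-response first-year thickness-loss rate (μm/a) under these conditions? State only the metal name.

copper

copper: temperature factor f = -0.080·(0.2) = -0.0160
  Pd branch = 0.0053·Pd^0.26·e^(0.059·RH+f) = 0.4922 μm/a
  Sd branch = 0.01025·Sd^0.27·e^(0.036·RH+0.049·T) = 0.6059 μm/a
  r_corr = 0.4922 + 0.6059 = 1.098 μm/a
zinc: f(T) = -0.071·(T−10) [T>10 °C] = -0.0142
  SO₂ term: 0.0129·1.6^0.44·exp(0.046·75-0.0142) = 0.4927
  Sd branch = 0.0175·Sd^0.57·e^(0.008·RH+0.085·T) = 0.4861 μm/a
  sum: 0.4927 + 0.4861 → r_corr = 0.9787 μm/a
Ordering by μm/a: copper (1.1) > zinc (0.979)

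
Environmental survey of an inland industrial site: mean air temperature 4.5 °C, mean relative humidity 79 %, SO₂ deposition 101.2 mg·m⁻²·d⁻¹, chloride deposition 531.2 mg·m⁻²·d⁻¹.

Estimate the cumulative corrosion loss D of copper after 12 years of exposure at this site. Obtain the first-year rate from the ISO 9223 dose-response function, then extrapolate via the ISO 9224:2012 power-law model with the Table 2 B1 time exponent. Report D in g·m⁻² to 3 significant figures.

D(12) = 99.9 g·m⁻²

copper: f(T) = +0.126·(T−10) [T≤10 °C] = -0.6930
  sulphur-dioxide contribution → 0.9309 μm/a
  chloride contribution → 1.195 μm/a
  ⇒ r_corr(copper) = 2.126 μm/a
Power-law: D(12) = r_corr · 12^0.667
  D(12) = 2.126 × 12^0.667 = 2.126 × 5.246 = 11.15 μm
  Mass loss = 11.15 μm × 8.96 g/cm³ = 99.93 g·m⁻²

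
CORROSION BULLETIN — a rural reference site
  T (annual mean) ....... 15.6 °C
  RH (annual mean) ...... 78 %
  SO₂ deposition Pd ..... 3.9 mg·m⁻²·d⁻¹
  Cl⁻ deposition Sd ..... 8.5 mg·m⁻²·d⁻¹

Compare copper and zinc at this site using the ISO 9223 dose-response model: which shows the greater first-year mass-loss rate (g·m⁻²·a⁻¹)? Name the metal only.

copper: T>10 °C ⇒ hinge -0.080·(15.6−10) = -0.4480
  SO₂ term: 0.0053·3.9^0.26·exp(0.059·78-0.4480) = 0.4809
  Sd branch = 0.01025·Sd^0.27·e^(0.036·RH+0.049·T) = 0.6503 μm/a
  r_corr = 0.4809 + 0.6503 = 1.131 μm/a
  mass loss = 1.131 μm/a × 8.96 g/cm³ = 10.14 g·m⁻²·a⁻¹
zinc: T>10 °C ⇒ hinge -0.071·(15.6−10) = -0.3976
  Pd branch = 0.0129·Pd^0.44·e^(0.046·RH+f) = 0.5705 μm/a
  Cl⁻ term: 0.0175·8.5^0.57·exp(0.008·78+0.085·15.6) = 0.4166
  r_corr = 0.5705 + 0.4166 = 0.987 μm/a
  mass loss = 0.987 μm/a × 7.14 g/cm³ = 7.047 g·m⁻²·a⁻¹
Ordering by g·m⁻²·a⁻¹: copper (10.1) > zinc (7.05)

copper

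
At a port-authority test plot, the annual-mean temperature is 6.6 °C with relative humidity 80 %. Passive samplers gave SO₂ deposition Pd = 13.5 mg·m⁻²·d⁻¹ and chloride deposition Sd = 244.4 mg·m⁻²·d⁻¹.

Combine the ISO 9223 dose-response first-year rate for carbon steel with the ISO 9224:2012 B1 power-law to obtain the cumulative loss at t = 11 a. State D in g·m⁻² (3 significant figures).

D(11) = 2.11e+03 g·m⁻²

carbon steel: f(T) = +0.150·(T−10) [T≤10 °C] = -0.5100
  Pd branch = 1.77·Pd^0.52·e^(0.02·RH+f) = 20.38 μm/a
  Sd branch = 0.102·Sd^0.62·e^(0.033·RH+0.04·T) = 56.29 μm/a
  sum: 20.38 + 56.29 → r_corr = 76.66 μm/a
Long-term exponent b (ISO 9224 Table 2, B1) = 0.523
  D(11) = 76.66 × 11^0.523 = 76.66 × 3.505 = 268.7 μm
  Mass loss = 268.7 μm × 7.85 g/cm³ = 2109 g·m⁻²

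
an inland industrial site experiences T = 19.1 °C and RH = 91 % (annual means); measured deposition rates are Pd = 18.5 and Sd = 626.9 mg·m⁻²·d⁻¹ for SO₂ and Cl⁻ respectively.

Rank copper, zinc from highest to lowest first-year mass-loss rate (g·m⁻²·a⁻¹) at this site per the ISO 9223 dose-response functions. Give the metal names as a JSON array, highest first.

copper: T>10 °C ⇒ hinge -0.080·(19.1−10) = -0.7280
  SO₂ term: 0.0053·18.5^0.26·exp(0.059·91-0.7280) = 1.173
  Sd branch = 0.01025·Sd^0.27·e^(0.036·RH+0.049·T) = 3.937 μm/a
  sum: 1.173 + 3.937 → r_corr = 5.11 μm/a
  mass loss = 5.11 μm/a × 8.96 g/cm³ = 45.79 g·m⁻²·a⁻¹
zinc: temperature factor f = -0.071·(9.1) = -0.6461
  Pd branch = 0.0129·Pd^0.44·e^(0.046·RH+f) = 1.605 μm/a
  Cl⁻ term: 0.0175·626.9^0.57·exp(0.008·91+0.085·19.1) = 7.222
  sum: 1.605 + 7.222 → r_corr = 8.828 μm/a
  mass loss = 8.828 μm/a × 7.14 g/cm³ = 63.03 g·m⁻²·a⁻¹
Ordering by g·m⁻²·a⁻¹: zinc (63) > copper (45.8)

["zinc", "copper"]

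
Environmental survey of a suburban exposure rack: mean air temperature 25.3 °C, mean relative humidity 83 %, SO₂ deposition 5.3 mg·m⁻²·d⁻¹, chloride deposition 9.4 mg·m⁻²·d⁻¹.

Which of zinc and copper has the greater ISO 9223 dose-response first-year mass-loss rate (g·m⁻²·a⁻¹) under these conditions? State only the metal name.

zinc: temperature factor f = -0.071·(15.3) = -1.0863
  sulphur-dioxide contribution → 0.4127 μm/a
  chloride contribution → 1.047 μm/a
  ⇒ r_corr(zinc) = 1.46 μm/a
  mass loss = 1.46 μm/a × 7.14 g/cm³ = 10.42 g·m⁻²·a⁻¹
copper: temperature factor f = -0.080·(15.3) = -1.2240
  sulphur-dioxide contribution → 0.3219 μm/a
  chloride contribution → 1.287 μm/a
  ⇒ r_corr(copper) = 1.609 μm/a
  mass loss = 1.609 μm/a × 8.96 g/cm³ = 14.41 g·m⁻²·a⁻¹
Ordering by g·m⁻²·a⁻¹: copper (14.4) > zinc (10.4)

copper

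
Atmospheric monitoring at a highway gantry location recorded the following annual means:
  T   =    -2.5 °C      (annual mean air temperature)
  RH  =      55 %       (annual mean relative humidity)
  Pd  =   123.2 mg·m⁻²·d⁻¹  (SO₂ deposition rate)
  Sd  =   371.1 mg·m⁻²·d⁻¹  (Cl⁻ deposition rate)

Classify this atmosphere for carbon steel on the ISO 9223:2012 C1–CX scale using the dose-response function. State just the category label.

carbon steel: f(T) = +0.150·(T−10) [T≤10 °C] = -1.8750
  SO₂ term: 1.77·123.2^0.52·exp(0.02·55-1.8750) = 9.966
  Sd branch = 0.102·Sd^0.62·e^(0.033·RH+0.04·T) = 22.21 μm/a
  r_corr = 9.966 + 22.21 = 32.17 μm/a
32.2 μm/a falls in (25, 50] for carbon steel → category C3

C3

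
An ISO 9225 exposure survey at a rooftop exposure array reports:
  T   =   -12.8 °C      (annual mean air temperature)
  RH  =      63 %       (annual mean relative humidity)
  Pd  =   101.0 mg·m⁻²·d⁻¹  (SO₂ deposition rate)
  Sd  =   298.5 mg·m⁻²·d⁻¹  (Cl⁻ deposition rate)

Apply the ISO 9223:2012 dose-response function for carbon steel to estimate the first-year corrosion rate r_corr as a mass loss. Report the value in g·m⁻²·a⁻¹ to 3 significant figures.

r_corr = 149 g·m⁻²·a⁻¹

carbon steel: temperature factor f = +0.150·(-22.8) = -3.4200
  sulphur-dioxide contribution → 2.25 μm/a
  chloride contribution → 16.73 μm/a
  ⇒ r_corr(carbon steel) = 18.98 μm/a
Convert to mass loss: 18.98 μm/a × 7.85 g/cm³ = 149 g·m⁻²·a⁻¹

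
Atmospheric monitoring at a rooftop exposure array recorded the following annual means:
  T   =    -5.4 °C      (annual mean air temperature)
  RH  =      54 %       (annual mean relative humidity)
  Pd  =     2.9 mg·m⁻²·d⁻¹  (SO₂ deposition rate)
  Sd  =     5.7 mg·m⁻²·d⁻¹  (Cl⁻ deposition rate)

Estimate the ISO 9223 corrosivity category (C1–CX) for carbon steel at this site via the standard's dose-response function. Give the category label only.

C2

carbon steel: temperature factor f = +0.150·(-15.4) = -2.3100
  SO₂ term: 1.77·2.9^0.52·exp(0.02·54-2.3100) = 0.9
  Cl⁻ term: 0.102·5.7^0.62·exp(0.033·54+0.04·-5.4) = 1.437
  r_corr = 0.9 + 1.437 = 2.337 μm/a
ISO 9223 Table 2 (carbon steel): 1.3 < 2.34 ≤ 25 μm/a ⇒ C2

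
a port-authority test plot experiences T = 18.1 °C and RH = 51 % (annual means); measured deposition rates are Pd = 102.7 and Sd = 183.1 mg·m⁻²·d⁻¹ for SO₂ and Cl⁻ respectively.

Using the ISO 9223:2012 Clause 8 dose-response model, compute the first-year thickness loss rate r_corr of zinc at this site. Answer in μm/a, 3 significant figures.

r_corr = 2.97 μm/a

zinc: T>10 °C ⇒ hinge -0.071·(18.1−10) = -0.5751
  Pd branch = 0.0129·Pd^0.44·e^(0.046·RH+f) = 0.5818 μm/a
  Cl⁻ term: 0.0175·183.1^0.57·exp(0.008·51+0.085·18.1) = 2.388
  r_corr = 0.5818 + 2.388 = 2.97 μm/a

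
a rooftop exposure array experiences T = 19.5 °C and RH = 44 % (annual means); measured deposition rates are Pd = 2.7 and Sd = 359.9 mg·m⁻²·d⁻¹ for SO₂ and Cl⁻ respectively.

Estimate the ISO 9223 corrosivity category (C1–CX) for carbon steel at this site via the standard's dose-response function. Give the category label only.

C3

carbon steel: f(T) = -0.054·(T−10) [T>10 °C] = -0.5130
  SO₂ term: 1.77·2.7^0.52·exp(0.02·44-0.5130) = 4.282
  Cl⁻ term: 0.102·359.9^0.62·exp(0.033·44+0.04·19.5) = 36.54
  sum: 4.282 + 36.54 → r_corr = 40.82 μm/a
40.8 μm/a falls in (25, 50] for carbon steel → category C3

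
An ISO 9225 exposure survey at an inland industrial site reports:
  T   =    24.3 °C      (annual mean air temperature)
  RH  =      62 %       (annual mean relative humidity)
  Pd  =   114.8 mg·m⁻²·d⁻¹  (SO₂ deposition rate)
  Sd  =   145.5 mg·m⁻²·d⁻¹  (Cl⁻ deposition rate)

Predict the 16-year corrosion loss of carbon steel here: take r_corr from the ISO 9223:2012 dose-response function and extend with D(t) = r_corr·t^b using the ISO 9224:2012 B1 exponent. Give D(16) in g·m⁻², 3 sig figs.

D(16) = 2.64e+03 g·m⁻²

carbon steel: f(T) = -0.054·(T−10) [T>10 °C] = -0.7722
  SO₂ term: 1.77·114.8^0.52·exp(0.02·62-0.7722) = 33.29
  Cl⁻ term: 0.102·145.5^0.62·exp(0.033·62+0.04·24.3) = 45.74
  sum: 33.29 + 45.74 → r_corr = 79.03 μm/a
ISO 9224: D(t) = r_corr · t^b with b = 0.523 (carbon steel, B1)
  D(16) = 79.03 × 16^0.523 = 79.03 × 4.263 = 336.9 μm
  Mass loss = 336.9 μm × 7.85 g/cm³ = 2645 g·m⁻²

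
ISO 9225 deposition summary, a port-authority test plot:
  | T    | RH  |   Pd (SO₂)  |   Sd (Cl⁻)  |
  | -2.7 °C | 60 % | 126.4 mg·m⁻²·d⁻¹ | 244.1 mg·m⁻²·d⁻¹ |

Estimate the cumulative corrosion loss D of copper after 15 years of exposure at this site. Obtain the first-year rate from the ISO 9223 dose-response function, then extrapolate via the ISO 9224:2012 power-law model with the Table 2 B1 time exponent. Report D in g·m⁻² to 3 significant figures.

copper: f(T) = +0.126·(T−10) [T≤10 °C] = -1.6002
  Pd branch = 0.0053·Pd^0.26·e^(0.059·RH+f) = 0.1298 μm/a
  Sd branch = 0.01025·Sd^0.27·e^(0.036·RH+0.049·T) = 0.3435 μm/a
  sum: 0.1298 + 0.3435 → r_corr = 0.4733 μm/a
Long-term exponent b (ISO 9224 Table 2, B1) = 0.667
  D(15) = 0.4733 × 15^0.667 = 0.4733 × 6.088 = 2.881 μm
  Mass loss = 2.881 μm × 8.96 g/cm³ = 25.82 g·m⁻²

D(15) = 25.8 g·m⁻²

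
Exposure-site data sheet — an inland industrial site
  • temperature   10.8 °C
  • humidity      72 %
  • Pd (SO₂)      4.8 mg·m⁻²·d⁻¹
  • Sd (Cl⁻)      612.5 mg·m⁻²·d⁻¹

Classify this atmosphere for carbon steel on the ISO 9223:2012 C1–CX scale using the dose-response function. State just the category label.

C5

carbon steel: temperature factor f = -0.054·(0.8) = -0.0432
  Pd branch = 1.77·Pd^0.52·e^(0.02·RH+f) = 16.17 μm/a
  Cl⁻ term: 0.102·612.5^0.62·exp(0.033·72+0.04·10.8) = 90.39
  sum: 16.17 + 90.39 → r_corr = 106.6 μm/a
107 μm/a falls in (80, 200] for carbon steel → category C5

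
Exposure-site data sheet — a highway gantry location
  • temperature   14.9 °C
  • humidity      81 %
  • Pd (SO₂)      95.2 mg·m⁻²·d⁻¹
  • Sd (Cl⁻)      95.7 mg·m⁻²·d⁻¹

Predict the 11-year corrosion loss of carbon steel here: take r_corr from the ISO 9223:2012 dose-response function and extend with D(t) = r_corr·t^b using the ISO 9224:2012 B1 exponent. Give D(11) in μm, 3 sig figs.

carbon steel: T>10 °C ⇒ hinge -0.054·(14.9−10) = -0.2646
  sulphur-dioxide contribution → 73.37 μm/a
  chloride contribution → 45.34 μm/a
  ⇒ r_corr(carbon steel) = 118.7 μm/a
Long-term exponent b (ISO 9224 Table 2, B1) = 0.523
  D(11) = 118.7 × 11^0.523 = 118.7 × 3.505 = 416 μm

D(11) = 416 μm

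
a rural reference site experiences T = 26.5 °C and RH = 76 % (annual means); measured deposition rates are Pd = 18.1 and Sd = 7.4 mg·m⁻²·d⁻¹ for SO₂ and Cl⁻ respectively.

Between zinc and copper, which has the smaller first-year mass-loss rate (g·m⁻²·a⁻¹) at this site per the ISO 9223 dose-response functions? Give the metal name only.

zinc: temperature factor f = -0.071·(16.5) = -1.1715
  Pd branch = 0.0129·Pd^0.44·e^(0.046·RH+f) = 0.4715 μm/a
  Cl⁻ term: 0.0175·7.4^0.57·exp(0.008·76+0.085·26.5) = 0.9568
  r_corr = 0.4715 + 0.9568 = 1.428 μm/a
  mass loss = 1.428 μm/a × 7.14 g/cm³ = 10.2 g·m⁻²·a⁻¹
copper: T>10 °C ⇒ hinge -0.080·(26.5−10) = -1.3200
  Pd branch = 0.0053·Pd^0.26·e^(0.059·RH+f) = 0.2663 μm/a
  Cl⁻ term: 0.01025·7.4^0.27·exp(0.036·76+0.049·26.5) = 0.9944
  sum: 0.2663 + 0.9944 → r_corr = 1.261 μm/a
  mass loss = 1.261 μm/a × 8.96 g/cm³ = 11.3 g·m⁻²·a⁻¹
Ordering by g·m⁻²·a⁻¹: copper (11.3) > zinc (10.2)

zinc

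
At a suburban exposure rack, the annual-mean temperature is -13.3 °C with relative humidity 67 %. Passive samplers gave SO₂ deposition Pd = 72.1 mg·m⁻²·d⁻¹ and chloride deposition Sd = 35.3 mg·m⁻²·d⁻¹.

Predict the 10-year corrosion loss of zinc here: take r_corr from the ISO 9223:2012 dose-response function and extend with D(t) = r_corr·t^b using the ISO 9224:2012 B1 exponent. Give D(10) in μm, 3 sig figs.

D(10) = 5.43 μm

zinc: f(T) = +0.038·(T−10) [T≤10 °C] = -0.8854
  SO₂ term: 0.0129·72.1^0.44·exp(0.046·67-0.8854) = 0.7622
  Sd branch = 0.0175·Sd^0.57·e^(0.008·RH+0.085·T) = 0.07363 μm/a
  sum: 0.7622 + 0.07363 → r_corr = 0.8358 μm/a
Power-law: D(10) = r_corr · 10^0.813
  D(10) = 0.8358 × 10^0.813 = 0.8358 × 6.501 = 5.434 μm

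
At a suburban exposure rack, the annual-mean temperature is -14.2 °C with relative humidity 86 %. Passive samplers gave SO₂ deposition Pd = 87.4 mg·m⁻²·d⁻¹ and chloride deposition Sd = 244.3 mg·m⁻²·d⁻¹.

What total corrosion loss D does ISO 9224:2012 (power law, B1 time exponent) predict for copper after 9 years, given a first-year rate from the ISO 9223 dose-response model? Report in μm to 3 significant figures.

D(9) = 2.72 μm

copper: f(T) = +0.126·(T−10) [T≤10 °C] = -3.0492
  SO₂ term: 0.0053·87.4^0.26·exp(0.059·86-3.0492) = 0.1284
  Sd branch = 0.01025·Sd^0.27·e^(0.036·RH+0.049·T) = 0.4987 μm/a
  sum: 0.1284 + 0.4987 → r_corr = 0.6271 μm/a
ISO 9224: D(t) = r_corr · t^b with b = 0.667 (copper, B1)
  D(9) = 0.6271 × 9^0.667 = 0.6271 × 4.33 = 2.715 μm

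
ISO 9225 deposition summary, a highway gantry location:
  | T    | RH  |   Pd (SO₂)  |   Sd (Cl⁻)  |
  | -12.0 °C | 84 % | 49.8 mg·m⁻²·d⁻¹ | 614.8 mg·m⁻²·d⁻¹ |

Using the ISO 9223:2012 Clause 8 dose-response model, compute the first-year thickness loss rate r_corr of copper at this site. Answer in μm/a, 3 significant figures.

copper: T≤10 °C ⇒ hinge +0.126·(-12.0−10) = -2.7720
  sulphur-dioxide contribution → 0.13 μm/a
  chloride contribution → 0.6632 μm/a
  ⇒ r_corr(copper) = 0.7932 μm/a

r_corr = 0.793 μm/a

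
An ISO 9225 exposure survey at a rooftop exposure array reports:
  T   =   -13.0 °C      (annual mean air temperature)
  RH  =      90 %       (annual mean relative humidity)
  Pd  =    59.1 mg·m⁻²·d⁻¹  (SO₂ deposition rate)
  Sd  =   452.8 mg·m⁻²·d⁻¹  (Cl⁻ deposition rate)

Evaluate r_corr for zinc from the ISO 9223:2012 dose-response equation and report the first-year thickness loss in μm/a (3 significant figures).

zinc: temperature factor f = +0.038·(-23.0) = -0.8740
  SO₂ term: 0.0129·59.1^0.44·exp(0.046·90-0.8740) = 2.035
  Sd branch = 0.0175·Sd^0.57·e^(0.008·RH+0.085·T) = 0.3888 μm/a
  r_corr = 2.035 + 0.3888 = 2.423 μm/a

r_corr = 2.42 μm/a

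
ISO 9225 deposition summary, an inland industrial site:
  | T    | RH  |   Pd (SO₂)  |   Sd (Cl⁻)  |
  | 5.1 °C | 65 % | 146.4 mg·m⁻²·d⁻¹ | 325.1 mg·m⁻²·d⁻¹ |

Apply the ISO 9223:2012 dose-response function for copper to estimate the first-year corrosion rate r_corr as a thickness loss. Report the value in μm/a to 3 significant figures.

r_corr = 1.14 μm/a

copper: f(T) = +0.126·(T−10) [T≤10 °C] = -0.6174
  Pd branch = 0.0053·Pd^0.26·e^(0.059·RH+f) = 0.4838 μm/a
  Cl⁻ term: 0.01025·325.1^0.27·exp(0.036·65+0.049·5.1) = 0.6512
  sum: 0.4838 + 0.6512 → r_corr = 1.135 μm/a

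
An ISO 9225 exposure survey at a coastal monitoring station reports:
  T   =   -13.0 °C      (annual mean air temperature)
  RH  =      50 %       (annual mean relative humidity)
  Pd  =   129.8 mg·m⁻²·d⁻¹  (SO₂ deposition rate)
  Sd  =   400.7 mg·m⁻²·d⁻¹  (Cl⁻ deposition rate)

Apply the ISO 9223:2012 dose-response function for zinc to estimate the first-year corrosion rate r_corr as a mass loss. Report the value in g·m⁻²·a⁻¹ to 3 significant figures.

r_corr = 5.14 g·m⁻²·a⁻¹

zinc: f(T) = +0.038·(T−10) [T≤10 °C] = -0.8740
  sulphur-dioxide contribution → 0.4568 μm/a
  chloride contribution → 0.2633 μm/a
  ⇒ r_corr(zinc) = 0.7201 μm/a
Convert to mass loss: 0.7201 μm/a × 7.14 g/cm³ = 5.142 g·m⁻²·a⁻¹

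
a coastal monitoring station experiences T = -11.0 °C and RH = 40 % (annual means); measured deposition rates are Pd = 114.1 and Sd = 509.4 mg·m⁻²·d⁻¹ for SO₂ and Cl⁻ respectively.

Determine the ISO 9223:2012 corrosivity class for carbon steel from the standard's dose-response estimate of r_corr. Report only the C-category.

carbon steel: f(T) = +0.150·(T−10) [T≤10 °C] = -3.1500
  SO₂ term: 1.77·114.1^0.52·exp(0.02·40-3.1500) = 1.982
  Sd branch = 0.102·Sd^0.62·e^(0.033·RH+0.04·T) = 11.73 μm/a
  sum: 1.982 + 11.73 → r_corr = 13.71 μm/a
ISO 9223 Table 2 (carbon steel): 1.3 < 13.7 ≤ 25 μm/a ⇒ C2

C2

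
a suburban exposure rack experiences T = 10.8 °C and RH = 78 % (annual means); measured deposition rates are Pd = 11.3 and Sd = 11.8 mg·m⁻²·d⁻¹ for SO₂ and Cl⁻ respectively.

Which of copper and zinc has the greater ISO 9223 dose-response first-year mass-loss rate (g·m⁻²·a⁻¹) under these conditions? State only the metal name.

copper: temperature factor f = -0.080·(0.8) = -0.0640
  Pd branch = 0.0053·Pd^0.26·e^(0.059·RH+f) = 0.9309 μm/a
  Sd branch = 0.01025·Sd^0.27·e^(0.036·RH+0.049·T) = 0.5616 μm/a
  sum: 0.9309 + 0.5616 → r_corr = 1.493 μm/a
  mass loss = 1.493 μm/a × 8.96 g/cm³ = 13.37 g·m⁻²·a⁻¹
zinc: temperature factor f = -0.071·(0.8) = -0.0568
  Pd branch = 0.0129·Pd^0.44·e^(0.046·RH+f) = 1.281 μm/a
  Sd branch = 0.0175·Sd^0.57·e^(0.008·RH+0.085·T) = 0.334 μm/a
  r_corr = 1.281 + 0.334 = 1.615 μm/a
  mass loss = 1.615 μm/a × 7.14 g/cm³ = 11.53 g·m⁻²·a⁻¹
Ordering by g·m⁻²·a⁻¹: copper (13.4) > zinc (11.5)

copper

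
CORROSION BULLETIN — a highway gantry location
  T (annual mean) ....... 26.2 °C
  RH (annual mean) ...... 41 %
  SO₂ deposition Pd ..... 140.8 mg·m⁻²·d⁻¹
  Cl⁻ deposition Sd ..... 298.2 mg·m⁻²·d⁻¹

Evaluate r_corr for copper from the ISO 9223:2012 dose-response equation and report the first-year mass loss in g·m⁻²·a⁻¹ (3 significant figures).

r_corr = 7.28 g·m⁻²·a⁻¹

copper: temperature factor f = -0.080·(16.2) = -1.2960
  Pd branch = 0.0053·Pd^0.26·e^(0.059·RH+f) = 0.05897 μm/a
  Sd branch = 0.01025·Sd^0.27·e^(0.036·RH+0.049·T) = 0.7541 μm/a
  r_corr = 0.05897 + 0.7541 = 0.813 μm/a
Convert to mass loss: 0.813 μm/a × 8.96 g/cm³ = 7.285 g·m⁻²·a⁻¹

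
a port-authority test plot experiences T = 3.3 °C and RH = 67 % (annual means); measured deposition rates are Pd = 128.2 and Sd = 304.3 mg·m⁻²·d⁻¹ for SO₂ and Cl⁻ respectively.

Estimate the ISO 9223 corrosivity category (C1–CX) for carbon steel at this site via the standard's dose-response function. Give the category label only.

C4

carbon steel: temperature factor f = +0.150·(-6.7) = -1.0050
  Pd branch = 1.77·Pd^0.52·e^(0.02·RH+f) = 30.87 μm/a
  Cl⁻ term: 0.102·304.3^0.62·exp(0.033·67+0.04·3.3) = 36.8
  r_corr = 30.87 + 36.8 = 67.67 μm/a
Category bounds: 50…80 μm/a bracket r_corr ⇒ C4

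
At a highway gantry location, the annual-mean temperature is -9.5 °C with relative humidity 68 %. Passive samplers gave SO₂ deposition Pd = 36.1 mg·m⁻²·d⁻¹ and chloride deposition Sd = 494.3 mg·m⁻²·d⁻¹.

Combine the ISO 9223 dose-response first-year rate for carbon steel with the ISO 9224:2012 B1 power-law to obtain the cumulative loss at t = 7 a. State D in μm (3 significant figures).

carbon steel: temperature factor f = +0.150·(-19.5) = -2.9250
  sulphur-dioxide contribution → 2.389 μm/a
  chloride contribution → 30.79 μm/a
  ⇒ r_corr(carbon steel) = 33.18 μm/a
ISO 9224: D(t) = r_corr · t^b with b = 0.523 (carbon steel, B1)
  D(7) = 33.18 × 7^0.523 = 33.18 × 2.767 = 91.8 μm

D(7) = 91.8 μm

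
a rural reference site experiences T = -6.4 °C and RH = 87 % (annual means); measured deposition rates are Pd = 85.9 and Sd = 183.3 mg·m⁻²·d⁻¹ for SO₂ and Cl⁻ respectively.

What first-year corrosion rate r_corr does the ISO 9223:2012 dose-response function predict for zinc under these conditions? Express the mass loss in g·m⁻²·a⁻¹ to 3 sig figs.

zinc: temperature factor f = +0.038·(-16.4) = -0.6232
  SO₂ term: 0.0129·85.9^0.44·exp(0.046·87-0.6232) = 2.685
  Cl⁻ term: 0.0175·183.3^0.57·exp(0.008·87+0.085·-6.4) = 0.3972
  sum: 2.685 + 0.3972 → r_corr = 3.082 μm/a
Convert to mass loss: 3.082 μm/a × 7.14 g/cm³ = 22.01 g·m⁻²·a⁻¹

r_corr = 22.0 g·m⁻²·a⁻¹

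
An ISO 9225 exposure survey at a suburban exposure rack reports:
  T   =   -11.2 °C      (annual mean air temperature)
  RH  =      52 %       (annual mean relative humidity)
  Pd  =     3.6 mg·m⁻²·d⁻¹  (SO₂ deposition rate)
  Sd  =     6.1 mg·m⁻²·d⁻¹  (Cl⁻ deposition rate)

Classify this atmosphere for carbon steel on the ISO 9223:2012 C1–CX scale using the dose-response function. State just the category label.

C2

carbon steel: temperature factor f = +0.150·(-21.2) = -3.1800
  sulphur-dioxide contribution → 0.4054 μm/a
  chloride contribution → 1.112 μm/a
  ⇒ r_corr(carbon steel) = 1.518 μm/a
1.52 μm/a falls in (1.3, 25] for carbon steel → category C2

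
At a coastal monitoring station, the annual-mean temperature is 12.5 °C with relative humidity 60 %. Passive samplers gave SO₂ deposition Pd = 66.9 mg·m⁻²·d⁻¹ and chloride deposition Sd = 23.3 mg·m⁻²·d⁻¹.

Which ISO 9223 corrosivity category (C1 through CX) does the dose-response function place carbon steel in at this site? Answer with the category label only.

C4

carbon steel: T>10 °C ⇒ hinge -0.054·(12.5−10) = -0.1350
  sulphur-dioxide contribution → 45.68 μm/a
  chloride contribution → 8.578 μm/a
  total first-year rate 54.26 μm/a
Category bounds: 50…80 μm/a bracket r_corr ⇒ C4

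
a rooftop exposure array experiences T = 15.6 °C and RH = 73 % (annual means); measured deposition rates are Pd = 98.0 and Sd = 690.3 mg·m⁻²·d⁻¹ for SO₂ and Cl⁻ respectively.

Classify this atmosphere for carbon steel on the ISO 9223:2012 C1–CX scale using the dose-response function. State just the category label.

carbon steel: T>10 °C ⇒ hinge -0.054·(15.6−10) = -0.3024
  SO₂ term: 1.77·98.0^0.52·exp(0.02·73-0.3024) = 61.12
  Cl⁻ term: 0.102·690.3^0.62·exp(0.033·73+0.04·15.6) = 121.9
  sum: 61.12 + 121.9 → r_corr = 183 μm/a
183 μm/a falls in (80, 200] for carbon steel → category C5

C5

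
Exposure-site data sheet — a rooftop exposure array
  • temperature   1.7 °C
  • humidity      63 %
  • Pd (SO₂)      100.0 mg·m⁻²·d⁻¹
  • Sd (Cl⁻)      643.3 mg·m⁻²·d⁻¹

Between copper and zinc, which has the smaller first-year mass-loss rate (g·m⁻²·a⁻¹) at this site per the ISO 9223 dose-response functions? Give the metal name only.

copper: T≤10 °C ⇒ hinge +0.126·(1.7−10) = -1.0458
  Pd branch = 0.0053·Pd^0.26·e^(0.059·RH+f) = 0.2537 μm/a
  Cl⁻ term: 0.01025·643.3^0.27·exp(0.036·63+0.049·1.7) = 0.6168
  sum: 0.2537 + 0.6168 → r_corr = 0.8705 μm/a
  mass loss = 0.8705 μm/a × 8.96 g/cm³ = 7.8 g·m⁻²·a⁻¹
zinc: T≤10 °C ⇒ hinge +0.038·(1.7−10) = -0.3154
  Pd branch = 0.0129·Pd^0.44·e^(0.046·RH+f) = 1.295 μm/a
  Sd branch = 0.0175·Sd^0.57·e^(0.008·RH+0.085·T) = 1.335 μm/a
  r_corr = 1.295 + 1.335 = 2.63 μm/a
  mass loss = 2.63 μm/a × 7.14 g/cm³ = 18.78 g·m⁻²·a⁻¹
Ordering by g·m⁻²·a⁻¹: zinc (18.8) > copper (7.8)

copper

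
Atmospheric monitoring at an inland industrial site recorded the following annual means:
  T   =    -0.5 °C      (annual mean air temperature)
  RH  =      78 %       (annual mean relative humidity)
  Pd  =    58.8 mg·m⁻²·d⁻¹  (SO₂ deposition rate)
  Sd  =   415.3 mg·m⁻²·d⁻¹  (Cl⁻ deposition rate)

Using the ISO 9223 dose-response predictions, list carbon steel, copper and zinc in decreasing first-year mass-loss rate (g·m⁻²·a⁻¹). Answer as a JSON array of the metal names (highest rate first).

["carbon steel", "zinc", "copper"]

carbon steel: temperature factor f = +0.150·(-10.5) = -1.5750
  sulphur-dioxide contribution → 14.51 μm/a
  chloride contribution → 55.1 μm/a
  ⇒ r_corr(carbon steel) = 69.61 μm/a
  mass loss = 69.61 μm/a × 7.85 g/cm³ = 546.4 g·m⁻²·a⁻¹
copper: T≤10 °C ⇒ hinge +0.126·(-0.5−10) = -1.3230
  sulphur-dioxide contribution → 0.4059 μm/a
  chloride contribution → 0.8444 μm/a
  total first-year rate 1.25 μm/a
  mass loss = 1.25 μm/a × 8.96 g/cm³ = 11.2 g·m⁻²·a⁻¹
zinc: temperature factor f = +0.038·(-10.5) = -0.3990
  sulphur-dioxide contribution → 1.88 μm/a
  chloride contribution → 0.9729 μm/a
  ⇒ r_corr(zinc) = 2.853 μm/a
  mass loss = 2.853 μm/a × 7.14 g/cm³ = 20.37 g·m⁻²·a⁻¹
Ordering by g·m⁻²·a⁻¹: carbon steel (546) > zinc (20.4) > copper (11.2)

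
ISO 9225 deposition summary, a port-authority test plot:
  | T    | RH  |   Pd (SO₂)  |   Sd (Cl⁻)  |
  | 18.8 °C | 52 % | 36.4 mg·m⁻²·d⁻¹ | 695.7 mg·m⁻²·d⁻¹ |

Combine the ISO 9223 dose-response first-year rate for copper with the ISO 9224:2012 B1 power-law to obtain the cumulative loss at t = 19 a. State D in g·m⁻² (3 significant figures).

copper: temperature factor f = -0.080·(8.8) = -0.7040
  Pd branch = 0.0053·Pd^0.26·e^(0.059·RH+f) = 0.1435 μm/a
  Sd branch = 0.01025·Sd^0.27·e^(0.036·RH+0.049·T) = 0.9801 μm/a
  r_corr = 0.1435 + 0.9801 = 1.124 μm/a
Power-law: D(19) = r_corr · 19^0.667
  D(19) = 1.124 × 19^0.667 = 1.124 × 7.127 = 8.008 μm
  Mass loss = 8.008 μm × 8.96 g/cm³ = 71.75 g·m⁻²

D(19) = 71.8 g·m⁻²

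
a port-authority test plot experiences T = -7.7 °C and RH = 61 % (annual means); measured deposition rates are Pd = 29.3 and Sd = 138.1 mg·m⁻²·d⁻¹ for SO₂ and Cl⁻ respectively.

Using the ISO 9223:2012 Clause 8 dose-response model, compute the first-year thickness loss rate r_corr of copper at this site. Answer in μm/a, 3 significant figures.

r_corr = 0.289 μm/a

copper: temperature factor f = +0.126·(-17.7) = -2.2302
  Pd branch = 0.0053·Pd^0.26·e^(0.059·RH+f) = 0.05013 μm/a
  Sd branch = 0.01025·Sd^0.27·e^(0.036·RH+0.049·T) = 0.239 μm/a
  r_corr = 0.05013 + 0.239 = 0.2891 μm/a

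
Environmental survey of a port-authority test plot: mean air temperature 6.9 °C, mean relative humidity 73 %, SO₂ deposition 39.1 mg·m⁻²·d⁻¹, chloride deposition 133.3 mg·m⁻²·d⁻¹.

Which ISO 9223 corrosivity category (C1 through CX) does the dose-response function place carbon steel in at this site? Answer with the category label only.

carbon steel: T≤10 °C ⇒ hinge +0.150·(6.9−10) = -0.4650
  Pd branch = 1.77·Pd^0.52·e^(0.02·RH+f) = 32.21 μm/a
  Sd branch = 0.102·Sd^0.62·e^(0.033·RH+0.04·T) = 31.05 μm/a
  r_corr = 32.21 + 31.05 = 63.26 μm/a
63.3 μm/a falls in (50, 80] for carbon steel → category C4

C4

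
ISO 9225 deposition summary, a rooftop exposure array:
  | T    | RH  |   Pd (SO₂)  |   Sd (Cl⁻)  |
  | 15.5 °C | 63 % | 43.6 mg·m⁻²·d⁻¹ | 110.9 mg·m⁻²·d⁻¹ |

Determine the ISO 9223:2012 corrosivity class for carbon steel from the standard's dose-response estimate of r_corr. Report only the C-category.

C4

carbon steel: temperature factor f = -0.054·(5.5) = -0.2970
  SO₂ term: 1.77·43.6^0.52·exp(0.02·63-0.2970) = 33.02
  Sd branch = 0.102·Sd^0.62·e^(0.033·RH+0.04·T) = 28.09 μm/a
  r_corr = 33.02 + 28.09 = 61.11 μm/a
Category bounds: 50…80 μm/a bracket r_corr ⇒ C4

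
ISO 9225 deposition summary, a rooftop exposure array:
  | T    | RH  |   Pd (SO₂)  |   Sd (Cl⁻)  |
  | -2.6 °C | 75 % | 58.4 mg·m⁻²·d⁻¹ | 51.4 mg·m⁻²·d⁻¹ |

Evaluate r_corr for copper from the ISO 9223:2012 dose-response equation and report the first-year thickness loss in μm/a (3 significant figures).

r_corr = 0.650 μm/a

copper: T≤10 °C ⇒ hinge +0.126·(-2.6−10) = -1.5876
  sulphur-dioxide contribution → 0.2605 μm/a
  chloride contribution → 0.389 μm/a
  ⇒ r_corr(copper) = 0.6495 μm/a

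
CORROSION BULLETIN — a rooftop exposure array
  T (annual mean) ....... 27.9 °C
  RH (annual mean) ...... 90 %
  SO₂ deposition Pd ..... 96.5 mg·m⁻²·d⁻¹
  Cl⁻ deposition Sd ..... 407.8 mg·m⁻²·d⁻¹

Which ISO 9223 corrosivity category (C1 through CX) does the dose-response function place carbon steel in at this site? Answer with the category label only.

CX

carbon steel: f(T) = -0.054·(T−10) [T>10 °C] = -0.9666
  Pd branch = 1.77·Pd^0.52·e^(0.02·RH+f) = 43.84 μm/a
  Cl⁻ term: 0.102·407.8^0.62·exp(0.033·90+0.04·27.9) = 252.1
  r_corr = 43.84 + 252.1 = 296 μm/a
ISO 9223 Table 2 (carbon steel): 200 < 296 ≤ 700 μm/a ⇒ CX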